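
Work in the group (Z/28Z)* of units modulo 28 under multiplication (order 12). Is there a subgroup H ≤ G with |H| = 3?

Yes

3 | 12. A subgroup of order 3 is {1, 9, 25}.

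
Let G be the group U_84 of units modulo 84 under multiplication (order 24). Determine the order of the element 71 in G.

2

Compute successive powers of 71 mod 84: 71, 1; 71^2 ≡ 1 (mod 84).
So |⟨71⟩| = 2.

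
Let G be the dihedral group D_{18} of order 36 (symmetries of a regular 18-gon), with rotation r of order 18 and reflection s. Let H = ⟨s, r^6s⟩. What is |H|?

|⟨s⟩| = 2 and |⟨r^6s⟩| = 2, so |H| is a multiple of lcm(2, 2) = 2 and divides |G| = 36.
Closing under the operation: H = {e, r^6, r^12, s, r^6s, r^12s}, so |H| = 6.

6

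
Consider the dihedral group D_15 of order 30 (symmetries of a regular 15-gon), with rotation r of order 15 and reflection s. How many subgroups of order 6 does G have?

|G| = 30 and 6 | 30, so subgroups of order 6 are possible by Lagrange.
The subgroups of order 6 are: {e, r^5, r^10, s, r^5s, r^10s}; {e, r^5, r^10, rs, r^6s, r^11s}; {e, r^5, r^10, r^2s, r^7s, r^12s}; {e, r^5, r^10, r^3s, r^8s, r^13s}; … (5 in all).
So G has 5 subgroups of order 6.

5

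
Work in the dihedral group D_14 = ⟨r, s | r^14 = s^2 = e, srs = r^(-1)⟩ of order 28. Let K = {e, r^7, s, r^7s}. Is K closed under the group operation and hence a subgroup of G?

|K| = 4 divides |G| = 28, consistent with Lagrange.
K contains the identity, every element's inverse is in K, and K is closed under ·: it is a subgroup.

Yes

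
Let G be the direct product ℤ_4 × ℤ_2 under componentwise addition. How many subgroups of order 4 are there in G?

|G| = 8 and 4 | 8, so subgroups of order 4 are possible by Lagrange.
The subgroups of order 4 are: {(0,0), (0,1), (2,0), (2,1)}; {(0,0), (1,0), (2,0), (3,0)}; {(0,0), (1,1), (2,0), (3,1)}.
So G has 3 subgroups of order 4.

3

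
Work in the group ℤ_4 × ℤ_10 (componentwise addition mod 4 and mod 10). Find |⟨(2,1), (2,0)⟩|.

|⟨(2,1)⟩| = 10 and |⟨(2,0)⟩| = 2, so |H| is a multiple of lcm(10, 2) = 10 and divides |G| = 40.
Closing under the operation: H = {(0,0), (0,1), (0,2), (0,3), (0,4), (0,5), (0,6), (0,7), (0,8), (0,9), (2,0), (2,1), (2,2), (2,3), (2,4), (2,5), (2,6), (2,7), (2,8), (2,9)}, so |H| = 20.

20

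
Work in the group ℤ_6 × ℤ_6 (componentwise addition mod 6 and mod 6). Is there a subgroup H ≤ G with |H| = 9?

Yes

9 | 36. A subgroup of order 9 is {(0,0), (0,2), (0,4), (2,0), (2,2), (2,4), (4,0), (4,2), (4,4)}.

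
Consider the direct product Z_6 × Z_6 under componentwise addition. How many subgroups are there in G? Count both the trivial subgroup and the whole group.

|G| = 36, so by Lagrange every subgroup order divides 36. Divisors: 1, 2, 3, 4, 6, 9, 12, 18, 36.
Subgroups by order — order 1: 1; order 2: 3; order 3: 4; order 4: 1; order 6: 12; order 9: 1; order 12: 4; order 18: 3; order 36: 1.
Total: 1 + 3 + 4 + 1 + 12 + 1 + 4 + 3 + 1 = 30.

30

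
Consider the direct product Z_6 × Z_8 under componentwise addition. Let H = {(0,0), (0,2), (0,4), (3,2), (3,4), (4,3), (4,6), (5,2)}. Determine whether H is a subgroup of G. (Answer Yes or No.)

(0,2) ∈ H but its inverse (0,6) ∉ H, so H is not a subgroup.

No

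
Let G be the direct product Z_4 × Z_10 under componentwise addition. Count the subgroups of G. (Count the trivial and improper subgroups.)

16

|G| = 40, so by Lagrange every subgroup order divides 40. Divisors: 1, 2, 4, 5, 8, 10, 20, 40.
Subgroups by order — order 1: 1; order 2: 3; order 4: 3; order 5: 1; order 8: 1; order 10: 3; order 20: 3; order 40: 1.
Total: 1 + 3 + 3 + 1 + 1 + 3 + 3 + 1 = 16.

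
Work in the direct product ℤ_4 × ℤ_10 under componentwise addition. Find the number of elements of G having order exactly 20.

An element (a,b) has order lcm(ord(a), ord(b)); count pairs with lcm equal to 20.
Enumerating gives 16 such elements.

16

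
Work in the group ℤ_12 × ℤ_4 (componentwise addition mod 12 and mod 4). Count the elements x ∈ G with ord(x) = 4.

12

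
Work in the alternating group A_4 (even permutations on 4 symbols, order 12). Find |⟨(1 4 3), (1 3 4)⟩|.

3

|⟨(1 4 3)⟩| = 3 and |⟨(1 3 4)⟩| = 3, so |H| is a multiple of lcm(3, 3) = 3 and divides |G| = 12.
Closing under the operation: H = {e, (1 3 4), (1 4 3)}, so |H| = 3.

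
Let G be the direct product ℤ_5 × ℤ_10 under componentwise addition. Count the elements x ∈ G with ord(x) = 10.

An element (a,b) has order lcm(ord(a), ord(b)); count pairs with lcm equal to 10.
Enumerating gives 24 such elements.

24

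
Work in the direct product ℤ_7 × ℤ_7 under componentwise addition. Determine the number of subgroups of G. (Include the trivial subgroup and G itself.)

10

|G| = 49, so by Lagrange every subgroup order divides 49. Divisors: 1, 7, 49.
Subgroups by order — order 1: 1; order 7: 8; order 49: 1.
Total: 1 + 8 + 1 = 10.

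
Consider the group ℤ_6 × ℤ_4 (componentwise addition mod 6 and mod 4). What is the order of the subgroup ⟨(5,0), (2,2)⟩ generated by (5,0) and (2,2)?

12

|⟨(5,0)⟩| = 6 and |⟨(2,2)⟩| = 6, so |H| is a multiple of lcm(6, 6) = 6 and divides |G| = 24.
Closing under the operation: H = {(0,0), (0,2), (1,0), (1,2), (2,0), (2,2), (3,0), (3,2), (4,0), (4,2), (5,0), (5,2)}, so |H| = 12.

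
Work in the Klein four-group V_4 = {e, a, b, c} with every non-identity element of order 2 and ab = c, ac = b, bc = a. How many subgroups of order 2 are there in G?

|G| = 4 and 2 | 4, so subgroups of order 2 are possible by Lagrange.
The subgroups of order 2 are: {e, a}; {e, b}; {e, c}.
So G has 3 subgroups of order 2.

3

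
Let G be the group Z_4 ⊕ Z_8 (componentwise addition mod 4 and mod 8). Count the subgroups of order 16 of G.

|G| = 32 and 16 | 32, so subgroups of order 16 are possible by Lagrange.
The subgroups of order 16 are: {(0,0), (0,1), (0,2), (0,3), (0,4), (0,5), (0,6), (0,7), (2,0), (2,1), (2,2), (2,3), (2,4), (2,5), (2,6), (2,7)}; {(0,0), (0,2), (0,4), (0,6), (1,0), (1,2), (1,4), (1,6), (2,0), (2,2), (2,4), (2,6), (3,0), (3,2), (3,4), (3,6)}; {(0,0), (0,2), (0,4), (0,6), (1,1), (1,3), (1,5), (1,7), (2,0), (2,2), (2,4), (2,6), (3,1), (3,3), (3,5), (3,7)}.
So G has 3 subgroups of order 16.

3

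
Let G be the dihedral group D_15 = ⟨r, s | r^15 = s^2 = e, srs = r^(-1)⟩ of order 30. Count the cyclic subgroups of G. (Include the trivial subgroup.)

19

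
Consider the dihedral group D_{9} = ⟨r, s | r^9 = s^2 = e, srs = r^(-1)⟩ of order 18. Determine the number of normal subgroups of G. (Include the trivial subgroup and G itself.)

G has 16 subgroups. Checking conjugation-invariance by order — order 1: 1/1 normal; order 2: 0/9 normal; order 3: 1/1 normal; order 6: 0/3 normal; order 9: 1/1 normal; order 18: 1/1 normal.
Total normal subgroups: 4.

4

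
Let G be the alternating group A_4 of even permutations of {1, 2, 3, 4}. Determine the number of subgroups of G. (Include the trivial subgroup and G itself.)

10

|G| = 12, so by Lagrange every subgroup order divides 12. Divisors: 1, 2, 3, 4, 6, 12.
Subgroups by order — order 1: 1; order 2: 3; order 3: 4; order 4: 1; order 6: 0; order 12: 1.
Total: 1 + 3 + 4 + 1 + 0 + 1 = 10.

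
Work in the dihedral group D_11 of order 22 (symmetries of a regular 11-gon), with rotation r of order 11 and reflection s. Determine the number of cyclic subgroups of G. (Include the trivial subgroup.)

A cyclic subgroup of order d is generated by each of its φ(d) elements of order d, so the cyclic subgroups of order d number (#elements of order d)/φ(d).
Cyclic subgroups by order — order 1: 1; order 2: 11; order 11: 1.
Total: 13.

13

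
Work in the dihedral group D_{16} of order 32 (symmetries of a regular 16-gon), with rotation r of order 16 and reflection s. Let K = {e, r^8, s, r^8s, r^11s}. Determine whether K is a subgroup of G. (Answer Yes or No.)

|K| = 5 does not divide |G| = 32, so by Lagrange K is not a subgroup.

No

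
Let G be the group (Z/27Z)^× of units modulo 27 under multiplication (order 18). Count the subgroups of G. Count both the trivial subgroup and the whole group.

6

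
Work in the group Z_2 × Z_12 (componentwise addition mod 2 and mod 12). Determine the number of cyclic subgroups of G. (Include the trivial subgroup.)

12

A cyclic subgroup of order d is generated by each of its φ(d) elements of order d, so the cyclic subgroups of order d number (#elements of order d)/φ(d).
Cyclic subgroups by order — order 1: 1; order 2: 3; order 3: 1; order 4: 2; order 6: 3; order 12: 2.
Total: 12.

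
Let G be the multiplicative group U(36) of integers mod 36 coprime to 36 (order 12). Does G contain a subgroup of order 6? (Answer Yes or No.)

6 | 12. A subgroup of order 6 is {1, 11, 13, 23, 25, 35}.

Yes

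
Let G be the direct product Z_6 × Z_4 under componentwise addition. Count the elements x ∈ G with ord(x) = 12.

An element (a,b) has order lcm(ord(a), ord(b)); count pairs with lcm equal to 12.
Enumerating gives 8 such elements.

8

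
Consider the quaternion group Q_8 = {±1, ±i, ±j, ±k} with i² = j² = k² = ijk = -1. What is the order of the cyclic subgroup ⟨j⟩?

4

Computing powers of j: the smallest k with (j)^k = e is k = 4.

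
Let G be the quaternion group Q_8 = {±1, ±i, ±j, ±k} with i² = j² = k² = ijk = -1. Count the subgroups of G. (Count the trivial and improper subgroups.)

6

|G| = 8, so by Lagrange every subgroup order divides 8. Divisors: 1, 2, 4, 8.
Subgroups by order — order 1: 1; order 2: 1; order 4: 3; order 8: 1.
Total: 1 + 1 + 3 + 1 = 6.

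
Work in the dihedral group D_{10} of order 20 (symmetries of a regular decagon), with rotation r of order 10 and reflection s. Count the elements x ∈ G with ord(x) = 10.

The elements of order 10 are: r, r^3, r^7, r^9.
That's 4.

4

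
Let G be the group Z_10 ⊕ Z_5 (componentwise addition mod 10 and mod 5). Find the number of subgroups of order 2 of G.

|G| = 50 and 2 | 50, so subgroups of order 2 are possible by Lagrange.
The subgroups of order 2 are: {(0,0), (5,0)}.
So G has 1 subgroup of order 2.

1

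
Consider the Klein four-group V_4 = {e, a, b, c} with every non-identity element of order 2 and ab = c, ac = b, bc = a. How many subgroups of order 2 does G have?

|G| = 4 and 2 | 4, so subgroups of order 2 are possible by Lagrange.
The subgroups of order 2 are: {e, a}; {e, b}; {e, c}.
So G has 3 subgroups of order 2.

3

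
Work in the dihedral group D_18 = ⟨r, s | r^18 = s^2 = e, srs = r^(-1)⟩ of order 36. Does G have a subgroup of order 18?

Yes

18 | 36. A subgroup of order 18 is {e, r, r^2, r^3, r^4, r^5, r^6, r^7, r^8, r^9, r^10, r^11, r^12, r^13, r^14, r^15, r^16, r^17}.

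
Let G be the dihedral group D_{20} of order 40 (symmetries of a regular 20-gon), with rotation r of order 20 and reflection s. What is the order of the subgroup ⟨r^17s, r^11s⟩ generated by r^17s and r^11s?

|⟨r^17s⟩| = 2 and |⟨r^11s⟩| = 2, so |H| is a multiple of lcm(2, 2) = 2 and divides |G| = 40.
Closing under the operation: H = {e, r^2, r^4, r^6, r^8, r^10, r^12, r^14, r^16, r^18, rs, r^3s, r^5s, r^7s, r^9s, r^11s, r^13s, r^15s, r^17s, r^19s}, so |H| = 20.

20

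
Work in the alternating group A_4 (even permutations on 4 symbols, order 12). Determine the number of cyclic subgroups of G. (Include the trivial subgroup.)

8

A cyclic subgroup of order d is generated by each of its φ(d) elements of order d, so the cyclic subgroups of order d number (#elements of order d)/φ(d).
Cyclic subgroups by order — order 1: 1; order 2: 3; order 3: 4.
Total: 8.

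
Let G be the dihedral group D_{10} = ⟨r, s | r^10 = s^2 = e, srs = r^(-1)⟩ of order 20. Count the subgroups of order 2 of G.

11

|G| = 20 and 2 | 20, so subgroups of order 2 are possible by Lagrange.
The subgroups of order 2 are: {e, r^2s}; {e, r^3s}; {e, r^4s}; {e, r^5}; … (11 in all).
So G has 11 subgroups of order 2.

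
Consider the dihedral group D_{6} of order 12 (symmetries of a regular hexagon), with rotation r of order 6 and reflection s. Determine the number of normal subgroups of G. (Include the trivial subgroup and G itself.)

7

G has 16 subgroups. Checking conjugation-invariance by order — order 1: 1/1 normal; order 2: 1/7 normal; order 3: 1/1 normal; order 4: 0/3 normal; order 6: 3/3 normal; order 12: 1/1 normal.
Total normal subgroups: 7.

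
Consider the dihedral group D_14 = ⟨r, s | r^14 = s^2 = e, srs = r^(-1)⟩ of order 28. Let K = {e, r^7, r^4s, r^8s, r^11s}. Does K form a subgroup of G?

No

|K| = 5 does not divide |G| = 28, so by Lagrange K is not a subgroup.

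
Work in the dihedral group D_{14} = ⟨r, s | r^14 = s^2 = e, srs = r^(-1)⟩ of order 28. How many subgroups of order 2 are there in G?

15

|G| = 28 and 2 | 28, so subgroups of order 2 are possible by Lagrange.
The subgroups of order 2 are: {e, r^10s}; {e, r^11s}; {e, r^12s}; {e, r^13s}; … (15 in all).
So G has 15 subgroups of order 2.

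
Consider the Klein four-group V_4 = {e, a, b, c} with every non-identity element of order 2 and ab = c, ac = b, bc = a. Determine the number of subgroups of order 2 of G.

|G| = 4 and 2 | 4, so subgroups of order 2 are possible by Lagrange.
The subgroups of order 2 are: {e, a}; {e, b}; {e, c}.
So G has 3 subgroups of order 2.

3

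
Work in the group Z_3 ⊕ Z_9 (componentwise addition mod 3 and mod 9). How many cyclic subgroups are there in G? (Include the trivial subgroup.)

Each element a generates a cyclic subgroup ⟨a⟩; distinct elements may generate the same one (a cyclic group of order d has φ(d) generators).
Cyclic subgroups by order — order 1: 1; order 3: 4; order 9: 3.
Total: 8.

8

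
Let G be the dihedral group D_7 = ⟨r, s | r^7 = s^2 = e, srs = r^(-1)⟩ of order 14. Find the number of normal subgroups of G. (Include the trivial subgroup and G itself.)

G has 10 subgroups. Checking conjugation-invariance by order — order 1: 1/1 normal; order 2: 0/7 normal; order 7: 1/1 normal; order 14: 1/1 normal.
Total normal subgroups: 3.

3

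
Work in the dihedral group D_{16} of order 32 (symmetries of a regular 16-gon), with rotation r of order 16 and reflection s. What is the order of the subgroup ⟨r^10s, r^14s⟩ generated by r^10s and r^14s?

8

|⟨r^10s⟩| = 2 and |⟨r^14s⟩| = 2, so |H| is a multiple of lcm(2, 2) = 2 and divides |G| = 32.
Closing under the operation: H = {e, r^4, r^8, r^12, r^2s, r^6s, r^10s, r^14s}, so |H| = 8.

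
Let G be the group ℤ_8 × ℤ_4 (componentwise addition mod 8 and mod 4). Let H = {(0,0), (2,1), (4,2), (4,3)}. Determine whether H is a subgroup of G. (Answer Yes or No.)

(2,1) ∈ H but its inverse (6,3) ∉ H, so H is not a subgroup.

No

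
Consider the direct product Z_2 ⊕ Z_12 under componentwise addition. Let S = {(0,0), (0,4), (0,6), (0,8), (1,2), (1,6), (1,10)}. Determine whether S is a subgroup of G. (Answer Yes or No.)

|S| = 7 does not divide |G| = 24, so by Lagrange S is not a subgroup.

No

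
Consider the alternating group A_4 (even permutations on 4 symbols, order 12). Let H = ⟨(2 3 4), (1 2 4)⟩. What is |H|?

|⟨(2 3 4)⟩| = 3 and |⟨(1 2 4)⟩| = 3, so |H| is a multiple of lcm(3, 3) = 3 and divides |G| = 12.
Closing {(2 3 4), (1 2 4)} under the group operation gives all of G, so |H| = 12.

12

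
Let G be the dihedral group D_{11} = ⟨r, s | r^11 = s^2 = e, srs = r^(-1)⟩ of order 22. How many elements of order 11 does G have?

10

Enumerating element orders in G gives 10 elements of order 11.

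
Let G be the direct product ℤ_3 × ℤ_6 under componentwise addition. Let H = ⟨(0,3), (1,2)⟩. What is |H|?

6

|⟨(0,3)⟩| = 2 and |⟨(1,2)⟩| = 3, so |H| is a multiple of lcm(2, 3) = 6 and divides |G| = 18.
Closing under the operation: H = {(0,0), (0,3), (1,2), (1,5), (2,1), (2,4)}, so |H| = 6.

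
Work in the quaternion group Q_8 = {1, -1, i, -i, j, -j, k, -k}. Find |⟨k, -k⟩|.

4

|⟨k⟩| = 4 and |⟨-k⟩| = 4, so |H| is a multiple of lcm(4, 4) = 4 and divides |G| = 8.
Closing under the operation: H = {1, -1, k, -k}, so |H| = 4.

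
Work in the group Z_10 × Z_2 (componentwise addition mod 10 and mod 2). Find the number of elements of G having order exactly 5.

An element (a,b) has order lcm(ord(a), ord(b)); count pairs with lcm equal to 5.
Enumerating gives 4 such elements.

4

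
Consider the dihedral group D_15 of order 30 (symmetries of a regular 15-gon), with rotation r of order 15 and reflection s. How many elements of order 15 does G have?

8

The elements of order 15 are: r, r^2, r^4, r^7, r^8, r^11, r^13, r^14.
That's 8.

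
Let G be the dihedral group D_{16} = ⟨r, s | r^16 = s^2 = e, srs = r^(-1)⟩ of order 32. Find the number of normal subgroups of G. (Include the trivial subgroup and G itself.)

G has 36 subgroups. Checking conjugation-invariance by order — order 1: 1/1 normal; order 2: 1/17 normal; order 4: 1/9 normal; order 8: 1/5 normal; order 16: 3/3 normal; order 32: 1/1 normal.
Total normal subgroups: 8.

8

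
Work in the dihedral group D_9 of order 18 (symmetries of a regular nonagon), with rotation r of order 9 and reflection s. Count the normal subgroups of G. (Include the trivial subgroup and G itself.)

G has 16 subgroups. Checking conjugation-invariance by order — order 1: 1/1 normal; order 2: 0/9 normal; order 3: 1/1 normal; order 6: 0/3 normal; order 9: 1/1 normal; order 18: 1/1 normal.
Total normal subgroups: 4.

4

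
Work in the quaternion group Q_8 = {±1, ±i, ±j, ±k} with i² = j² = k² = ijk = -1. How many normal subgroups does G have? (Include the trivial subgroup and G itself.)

G has 6 subgroups. Checking conjugation-invariance by order — order 1: 1/1 normal; order 2: 1/1 normal; order 4: 3/3 normal; order 8: 1/1 normal.
Total normal subgroups: 6.

6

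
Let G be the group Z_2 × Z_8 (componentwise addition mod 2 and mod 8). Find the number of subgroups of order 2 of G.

|G| = 16 and 2 | 16, so subgroups of order 2 are possible by Lagrange.
The subgroups of order 2 are: {(0,0), (0,4)}; {(0,0), (1,0)}; {(0,0), (1,4)}.
So G has 3 subgroups of order 2.

3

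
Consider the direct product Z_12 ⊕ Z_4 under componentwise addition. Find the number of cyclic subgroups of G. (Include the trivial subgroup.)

Each element a generates a cyclic subgroup ⟨a⟩; distinct elements may generate the same one (a cyclic group of order d has φ(d) generators).
Cyclic subgroups by order — order 1: 1; order 2: 3; order 3: 1; order 4: 6; order 6: 3; order 12: 6.
Total: 20.

20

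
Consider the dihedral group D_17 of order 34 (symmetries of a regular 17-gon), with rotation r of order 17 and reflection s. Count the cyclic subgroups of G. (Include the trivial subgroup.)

19

A cyclic subgroup of order d is generated by each of its φ(d) elements of order d, so the cyclic subgroups of order d number (#elements of order d)/φ(d).
Cyclic subgroups by order — order 1: 1; order 2: 17; order 17: 1.
Total: 19.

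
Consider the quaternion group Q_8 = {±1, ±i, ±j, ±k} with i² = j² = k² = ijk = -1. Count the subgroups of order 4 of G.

3

|G| = 8 and 4 | 8, so subgroups of order 4 are possible by Lagrange.
The subgroups of order 4 are: {1, -1, i, -i}; {1, -1, j, -j}; {1, -1, k, -k}.
So G has 3 subgroups of order 4.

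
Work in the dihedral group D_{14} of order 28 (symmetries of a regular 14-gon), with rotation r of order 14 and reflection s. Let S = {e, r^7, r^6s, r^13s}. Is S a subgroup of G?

Yes

|S| = 4 divides |G| = 28, consistent with Lagrange.
S contains the identity, every element's inverse is in S, and S is closed under ·: it is a subgroup.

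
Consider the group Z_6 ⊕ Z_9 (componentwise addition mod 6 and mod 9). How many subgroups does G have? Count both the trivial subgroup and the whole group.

|G| = 54, so by Lagrange every subgroup order divides 54. Divisors: 1, 2, 3, 6, 9, 18, 27, 54.
Subgroups by order — order 1: 1; order 2: 1; order 3: 4; order 6: 4; order 9: 4; order 18: 4; order 27: 1; order 54: 1.
Total: 1 + 1 + 4 + 4 + 4 + 4 + 1 + 1 = 20.

20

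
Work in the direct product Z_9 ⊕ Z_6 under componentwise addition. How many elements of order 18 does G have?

18

An element (a,b) has order lcm(ord(a), ord(b)); count pairs with lcm equal to 18.
Enumerating gives 18 such elements.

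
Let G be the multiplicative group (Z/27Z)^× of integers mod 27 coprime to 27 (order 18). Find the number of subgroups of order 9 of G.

|G| = 18 and 9 | 18, so subgroups of order 9 are possible by Lagrange.
The subgroups of order 9 are: {1, 4, 7, 10, 13, 16, 19, 22, 25}.
So G has 1 subgroup of order 9.

1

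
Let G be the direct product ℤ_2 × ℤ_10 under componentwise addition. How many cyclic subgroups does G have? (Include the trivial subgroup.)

Each element a generates a cyclic subgroup ⟨a⟩; distinct elements may generate the same one (a cyclic group of order d has φ(d) generators).
Cyclic subgroups by order — order 1: 1; order 2: 3; order 5: 1; order 10: 3.
Total: 8.

8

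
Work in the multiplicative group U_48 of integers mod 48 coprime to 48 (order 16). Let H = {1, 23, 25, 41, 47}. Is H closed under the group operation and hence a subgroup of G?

|H| = 5 does not divide |G| = 16, so by Lagrange H is not a subgroup.

No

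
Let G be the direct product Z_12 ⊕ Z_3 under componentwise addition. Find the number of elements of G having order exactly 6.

8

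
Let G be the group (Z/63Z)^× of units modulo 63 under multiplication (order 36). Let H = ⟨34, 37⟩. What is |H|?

|⟨34⟩| = 6 and |⟨37⟩| = 3, so |H| is a multiple of lcm(6, 3) = 6 and divides |G| = 36.
Closing under the operation: H = {1, 4, 10, 13, 16, 19, 22, 25, 31, 34, 37, 40, 43, 46, 52, 55, 58, 61}, so |H| = 18.

18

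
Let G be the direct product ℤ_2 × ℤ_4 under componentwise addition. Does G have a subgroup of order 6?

6 does not divide |G| = 8, so by Lagrange no subgroup of order 6 exists.

No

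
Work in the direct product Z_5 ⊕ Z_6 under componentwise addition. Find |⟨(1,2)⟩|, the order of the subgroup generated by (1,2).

15

The order of (1,2) in Z_5 × Z_6 is lcm(ord(1) in Z_5, ord(2) in Z_6).
ord(1) = 5 and ord(2) = 3, so |⟨(1,2)⟩| = lcm(5, 3) = 15.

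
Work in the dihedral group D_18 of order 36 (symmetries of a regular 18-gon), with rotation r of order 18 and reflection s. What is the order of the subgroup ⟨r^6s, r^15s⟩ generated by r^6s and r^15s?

4

|⟨r^6s⟩| = 2 and |⟨r^15s⟩| = 2, so |H| is a multiple of lcm(2, 2) = 2 and divides |G| = 36.
Closing under the operation: H = {e, r^9, r^6s, r^15s}, so |H| = 4.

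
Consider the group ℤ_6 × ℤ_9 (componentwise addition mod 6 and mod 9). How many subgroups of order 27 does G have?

|G| = 54 and 27 | 54, so subgroups of order 27 are possible by Lagrange.
The subgroups of order 27 are: {(0,0), (0,1), (0,2), (0,3), (0,4), (0,5), (0,6), (0,7), (0,8), (2,0), (2,1), (2,2), (2,3), (2,4), (2,5), (2,6), (2,7), (2,8), (4,0), (4,1), (4,2), (4,3), (4,4), (4,5), (4,6), (4,7), (4,8)}.
So G has 1 subgroup of order 27.

1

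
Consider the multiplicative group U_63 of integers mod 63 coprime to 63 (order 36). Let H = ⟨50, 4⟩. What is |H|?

18

|⟨50⟩| = 6 and |⟨4⟩| = 3, so |H| is a multiple of lcm(6, 3) = 6 and divides |G| = 36.
Closing under the operation: H = {1, 2, 4, 8, 11, 16, 22, 23, 25, 29, 32, 37, 43, 44, 46, 50, 53, 58}, so |H| = 18.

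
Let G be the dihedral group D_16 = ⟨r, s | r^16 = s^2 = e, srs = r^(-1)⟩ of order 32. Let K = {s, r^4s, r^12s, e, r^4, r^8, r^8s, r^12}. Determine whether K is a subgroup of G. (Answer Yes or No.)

Yes

|K| = 8 divides |G| = 32, consistent with Lagrange.
K contains the identity, every element's inverse is in K, and K is closed under ·: it is a subgroup.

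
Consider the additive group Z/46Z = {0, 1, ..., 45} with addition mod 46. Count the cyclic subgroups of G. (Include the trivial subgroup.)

4

Group the elements of G by the cyclic subgroup they generate; each cyclic subgroup of order d accounts for φ(d) elements.
Cyclic subgroups by order — order 1: 1; order 2: 1; order 23: 1; order 46: 1.
Total: 4.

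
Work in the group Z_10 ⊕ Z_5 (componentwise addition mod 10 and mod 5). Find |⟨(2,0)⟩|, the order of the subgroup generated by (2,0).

5

The order of (2,0) in Z_10 × Z_5 is lcm(ord(2) in Z_10, ord(0) in Z_5).
ord(2) = 5 and ord(0) = 1, so |⟨(2,0)⟩| = lcm(5, 1) = 5.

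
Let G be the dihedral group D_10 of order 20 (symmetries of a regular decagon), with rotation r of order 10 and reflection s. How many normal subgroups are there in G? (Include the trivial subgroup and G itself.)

G has 22 subgroups. Checking conjugation-invariance by order — order 1: 1/1 normal; order 2: 1/11 normal; order 4: 0/5 normal; order 5: 1/1 normal; order 10: 3/3 normal; order 20: 1/1 normal.
Total normal subgroups: 7.

7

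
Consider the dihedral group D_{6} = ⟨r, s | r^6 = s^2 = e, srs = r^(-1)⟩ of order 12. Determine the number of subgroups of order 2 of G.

7

|G| = 12 and 2 | 12, so subgroups of order 2 are possible by Lagrange.
The subgroups of order 2 are: {e, r^2s}; {e, r^3}; {e, r^3s}; {e, r^4s}; … (7 in all).
So G has 7 subgroups of order 2.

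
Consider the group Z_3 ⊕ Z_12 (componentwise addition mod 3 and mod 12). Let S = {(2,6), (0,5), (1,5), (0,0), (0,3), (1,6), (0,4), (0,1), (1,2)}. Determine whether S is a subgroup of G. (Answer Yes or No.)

No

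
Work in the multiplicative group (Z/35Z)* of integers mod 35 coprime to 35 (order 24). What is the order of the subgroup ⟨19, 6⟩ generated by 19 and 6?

|⟨19⟩| = 6 and |⟨6⟩| = 2, so |H| is a multiple of lcm(6, 2) = 6 and divides |G| = 24.
Closing under the operation: H = {1, 4, 6, 9, 11, 16, 19, 24, 26, 29, 31, 34}, so |H| = 12.

12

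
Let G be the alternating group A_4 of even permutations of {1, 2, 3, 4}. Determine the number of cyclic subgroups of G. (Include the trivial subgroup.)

A cyclic subgroup of order d is generated by each of its φ(d) elements of order d, so the cyclic subgroups of order d number (#elements of order d)/φ(d).
Cyclic subgroups by order — order 1: 1; order 2: 3; order 3: 4.
Total: 8.

8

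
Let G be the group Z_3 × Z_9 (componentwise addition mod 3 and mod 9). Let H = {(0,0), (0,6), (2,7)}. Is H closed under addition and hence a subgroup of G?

(0,6) ∈ H but its inverse (0,3) ∉ H, so H is not a subgroup.

No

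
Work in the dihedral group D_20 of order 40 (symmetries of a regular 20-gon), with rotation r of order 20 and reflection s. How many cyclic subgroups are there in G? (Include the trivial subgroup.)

26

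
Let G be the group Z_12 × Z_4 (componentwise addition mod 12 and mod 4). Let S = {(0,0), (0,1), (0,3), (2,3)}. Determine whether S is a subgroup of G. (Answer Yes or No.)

No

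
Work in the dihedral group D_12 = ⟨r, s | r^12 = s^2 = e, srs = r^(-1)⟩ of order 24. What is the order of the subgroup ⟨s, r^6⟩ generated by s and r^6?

4

|⟨s⟩| = 2 and |⟨r^6⟩| = 2, so |H| is a multiple of lcm(2, 2) = 2 and divides |G| = 24.
Closing under the operation: H = {e, r^6, s, r^6s}, so |H| = 4.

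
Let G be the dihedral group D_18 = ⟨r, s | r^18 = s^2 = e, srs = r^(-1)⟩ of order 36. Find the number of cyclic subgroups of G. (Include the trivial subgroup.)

Each element a generates a cyclic subgroup ⟨a⟩; distinct elements may generate the same one (a cyclic group of order d has φ(d) generators).
Cyclic subgroups by order — order 1: 1; order 2: 19; order 3: 1; order 6: 1; order 9: 1; order 18: 1.
Total: 24.

24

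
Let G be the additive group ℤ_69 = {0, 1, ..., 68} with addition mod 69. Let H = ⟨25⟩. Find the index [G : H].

1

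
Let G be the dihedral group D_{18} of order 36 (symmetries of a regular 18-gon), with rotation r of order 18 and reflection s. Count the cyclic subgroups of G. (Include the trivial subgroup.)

24

Group the elements of G by the cyclic subgroup they generate; each cyclic subgroup of order d accounts for φ(d) elements.
Cyclic subgroups by order — order 1: 1; order 2: 19; order 3: 1; order 6: 1; order 9: 1; order 18: 1.
Total: 24.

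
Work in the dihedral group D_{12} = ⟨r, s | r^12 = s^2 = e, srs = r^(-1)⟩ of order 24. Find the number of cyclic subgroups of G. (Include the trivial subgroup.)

Group the elements of G by the cyclic subgroup they generate; each cyclic subgroup of order d accounts for φ(d) elements.
Cyclic subgroups by order — order 1: 1; order 2: 13; order 3: 1; order 4: 1; order 6: 1; order 12: 1.
Total: 18.

18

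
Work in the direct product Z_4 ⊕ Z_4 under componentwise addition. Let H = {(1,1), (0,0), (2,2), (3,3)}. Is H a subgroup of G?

|H| = 4 divides |G| = 16, consistent with Lagrange.
H contains the identity, every element's inverse is in H, and H is closed under +: it is a subgroup.
In fact H = ⟨(1,1)⟩.

Yes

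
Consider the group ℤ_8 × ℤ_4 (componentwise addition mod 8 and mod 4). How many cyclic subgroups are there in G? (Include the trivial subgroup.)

14

A cyclic subgroup of order d is generated by each of its φ(d) elements of order d, so the cyclic subgroups of order d number (#elements of order d)/φ(d).
Cyclic subgroups by order — order 1: 1; order 2: 3; order 4: 6; order 8: 4.
Total: 14.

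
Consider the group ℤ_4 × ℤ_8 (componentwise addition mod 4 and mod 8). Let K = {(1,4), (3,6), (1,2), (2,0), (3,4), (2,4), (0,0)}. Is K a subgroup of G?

|K| = 7 does not divide |G| = 32, so by Lagrange K is not a subgroup.

No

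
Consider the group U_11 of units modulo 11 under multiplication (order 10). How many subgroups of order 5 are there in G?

1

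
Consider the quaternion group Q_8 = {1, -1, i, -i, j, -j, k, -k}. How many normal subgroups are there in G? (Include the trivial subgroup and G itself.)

G has 6 subgroups. Checking conjugation-invariance by order — order 1: 1/1 normal; order 2: 1/1 normal; order 4: 3/3 normal; order 8: 1/1 normal.
Total normal subgroups: 6.

6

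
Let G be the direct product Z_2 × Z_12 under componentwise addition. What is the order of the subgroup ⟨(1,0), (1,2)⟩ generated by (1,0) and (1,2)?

12

|⟨(1,0)⟩| = 2 and |⟨(1,2)⟩| = 6, so |H| is a multiple of lcm(2, 6) = 6 and divides |G| = 24.
Closing under the operation: H = {(0,0), (0,2), (0,4), (0,6), (0,8), (0,10), (1,0), (1,2), (1,4), (1,6), (1,8), (1,10)}, so |H| = 12.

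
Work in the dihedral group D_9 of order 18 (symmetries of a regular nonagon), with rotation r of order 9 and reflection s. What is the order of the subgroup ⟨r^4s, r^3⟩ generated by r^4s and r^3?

|⟨r^4s⟩| = 2 and |⟨r^3⟩| = 3, so |H| is a multiple of lcm(2, 3) = 6 and divides |G| = 18.
Closing under the operation: H = {e, r^3, r^6, rs, r^4s, r^7s}, so |H| = 6.

6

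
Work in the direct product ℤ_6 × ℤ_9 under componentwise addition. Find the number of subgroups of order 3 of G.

|G| = 54 and 3 | 54, so subgroups of order 3 are possible by Lagrange.
The subgroups of order 3 are: {(0,0), (0,3), (0,6)}; {(0,0), (2,0), (4,0)}; {(0,0), (2,3), (4,6)}; {(0,0), (2,6), (4,3)}.
So G has 4 subgroups of order 3.

4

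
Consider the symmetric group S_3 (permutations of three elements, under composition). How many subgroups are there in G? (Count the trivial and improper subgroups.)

6

|G| = 6, so by Lagrange every subgroup order divides 6. Divisors: 1, 2, 3, 6.
Subgroups by order — order 1: 1; order 2: 3; order 3: 1; order 6: 1.
Total: 1 + 3 + 1 + 1 = 6.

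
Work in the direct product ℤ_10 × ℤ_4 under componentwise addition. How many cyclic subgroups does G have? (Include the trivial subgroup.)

Group the elements of G by the cyclic subgroup they generate; each cyclic subgroup of order d accounts for φ(d) elements.
Cyclic subgroups by order — order 1: 1; order 2: 3; order 4: 2; order 5: 1; order 10: 3; order 20: 2.
Total: 12.

12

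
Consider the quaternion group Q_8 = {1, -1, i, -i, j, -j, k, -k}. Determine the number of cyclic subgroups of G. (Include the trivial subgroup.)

Each element a generates a cyclic subgroup ⟨a⟩; distinct elements may generate the same one (a cyclic group of order d has φ(d) generators).
Cyclic subgroups by order — order 1: 1; order 2: 1; order 4: 3.
Total: 5.

5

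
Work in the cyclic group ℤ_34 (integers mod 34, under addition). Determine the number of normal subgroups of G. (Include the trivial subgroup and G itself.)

G is abelian, so every subgroup is normal.
G has 4 subgroups in total, hence 4 normal subgroups.

4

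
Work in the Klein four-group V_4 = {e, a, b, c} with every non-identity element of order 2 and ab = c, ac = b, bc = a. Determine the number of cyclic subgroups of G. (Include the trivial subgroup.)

4

A cyclic subgroup of order d is generated by each of its φ(d) elements of order d, so the cyclic subgroups of order d number (#elements of order d)/φ(d).
Cyclic subgroups by order — order 1: 1; order 2: 3.
Total: 4.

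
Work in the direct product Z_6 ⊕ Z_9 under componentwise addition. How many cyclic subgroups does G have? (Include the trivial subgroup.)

16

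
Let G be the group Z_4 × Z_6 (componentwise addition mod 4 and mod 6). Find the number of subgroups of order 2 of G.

|G| = 24 and 2 | 24, so subgroups of order 2 are possible by Lagrange.
The subgroups of order 2 are: {(0,0), (0,3)}; {(0,0), (2,0)}; {(0,0), (2,3)}.
So G has 3 subgroups of order 2.

3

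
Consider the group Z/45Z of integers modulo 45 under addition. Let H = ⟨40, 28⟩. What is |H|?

45

|⟨40⟩| = 9 and |⟨28⟩| = 45, so |H| is a multiple of lcm(9, 45) = 45 and divides |G| = 45.
Closing {40, 28} under the group operation gives all of G, so |H| = 45.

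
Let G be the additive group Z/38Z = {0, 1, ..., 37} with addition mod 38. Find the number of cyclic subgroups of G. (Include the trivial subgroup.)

4

Each element a generates a cyclic subgroup ⟨a⟩; distinct elements may generate the same one (a cyclic group of order d has φ(d) generators).
Cyclic subgroups by order — order 1: 1; order 2: 1; order 19: 1; order 38: 1.
Total: 4.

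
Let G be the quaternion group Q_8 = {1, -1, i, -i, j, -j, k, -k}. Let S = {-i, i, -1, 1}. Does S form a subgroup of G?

|S| = 4 divides |G| = 8, consistent with Lagrange.
S contains the identity, every element's inverse is in S, and S is closed under ·: it is a subgroup.
In fact S = ⟨-i⟩.

Yes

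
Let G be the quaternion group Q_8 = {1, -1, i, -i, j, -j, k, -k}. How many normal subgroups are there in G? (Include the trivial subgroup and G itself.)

G has 6 subgroups. Checking conjugation-invariance by order — order 1: 1/1 normal; order 2: 1/1 normal; order 4: 3/3 normal; order 8: 1/1 normal.
Total normal subgroups: 6.

6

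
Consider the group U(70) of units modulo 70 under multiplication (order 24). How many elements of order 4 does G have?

The elements of order 4 are: 13, 27, 43, 57.
That's 4.

4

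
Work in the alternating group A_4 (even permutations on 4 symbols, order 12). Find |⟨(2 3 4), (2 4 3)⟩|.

3

|⟨(2 3 4)⟩| = 3 and |⟨(2 4 3)⟩| = 3, so |H| is a multiple of lcm(3, 3) = 3 and divides |G| = 12.
Closing under the operation: H = {e, (2 3 4), (2 4 3)}, so |H| = 3.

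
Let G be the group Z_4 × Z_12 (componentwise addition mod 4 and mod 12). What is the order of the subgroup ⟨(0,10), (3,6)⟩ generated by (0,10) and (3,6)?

24

|⟨(0,10)⟩| = 6 and |⟨(3,6)⟩| = 4, so |H| is a multiple of lcm(6, 4) = 12 and divides |G| = 48.
Closing under the operation: H = {(0,0), (0,2), (0,4), (0,6), (0,8), (0,10), (1,0), (1,2), (1,4), (1,6), (1,8), (1,10), (2,0), (2,2), (2,4), (2,6), (2,8), (2,10), (3,0), (3,2), (3,4), (3,6), (3,8), (3,10)}, so |H| = 24.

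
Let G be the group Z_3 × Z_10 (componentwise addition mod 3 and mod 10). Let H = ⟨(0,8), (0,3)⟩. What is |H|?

|⟨(0,8)⟩| = 5 and |⟨(0,3)⟩| = 10, so |H| is a multiple of lcm(5, 10) = 10 and divides |G| = 30.
Closing under the operation: H = {(0,0), (0,1), (0,2), (0,3), (0,4), (0,5), (0,6), (0,7), (0,8), (0,9)}, so |H| = 10.

10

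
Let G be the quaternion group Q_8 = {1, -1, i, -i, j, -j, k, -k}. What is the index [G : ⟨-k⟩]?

2

|⟨-k⟩| = 4 and |G| = 8.
By Lagrange, [G : H] = |G|/|H| = 8/4 = 2.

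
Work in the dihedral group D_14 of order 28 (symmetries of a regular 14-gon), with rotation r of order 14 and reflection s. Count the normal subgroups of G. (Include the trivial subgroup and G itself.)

7

G has 28 subgroups. Checking conjugation-invariance by order — order 1: 1/1 normal; order 2: 1/15 normal; order 4: 0/7 normal; order 7: 1/1 normal; order 14: 3/3 normal; order 28: 1/1 normal.
Total normal subgroups: 7.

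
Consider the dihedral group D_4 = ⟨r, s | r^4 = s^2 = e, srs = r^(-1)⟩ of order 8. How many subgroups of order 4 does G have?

|G| = 8 and 4 | 8, so subgroups of order 4 are possible by Lagrange.
The subgroups of order 4 are: {e, r, r^2, r^3}; {e, r^2, s, r^2s}; {e, r^2, rs, r^3s}.
So G has 3 subgroups of order 4.

3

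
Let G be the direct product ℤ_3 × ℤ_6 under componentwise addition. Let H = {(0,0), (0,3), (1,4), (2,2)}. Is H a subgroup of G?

No

|H| = 4 does not divide |G| = 18, so by Lagrange H is not a subgroup.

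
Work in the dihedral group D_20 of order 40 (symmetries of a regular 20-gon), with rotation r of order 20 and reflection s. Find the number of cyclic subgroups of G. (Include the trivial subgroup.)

A cyclic subgroup of order d is generated by each of its φ(d) elements of order d, so the cyclic subgroups of order d number (#elements of order d)/φ(d).
Cyclic subgroups by order — order 1: 1; order 2: 21; order 4: 1; order 5: 1; order 10: 1; order 20: 1.
Total: 26.

26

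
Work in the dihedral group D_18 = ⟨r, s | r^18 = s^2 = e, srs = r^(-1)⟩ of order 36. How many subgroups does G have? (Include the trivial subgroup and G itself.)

45

|G| = 36, so by Lagrange every subgroup order divides 36. Divisors: 1, 2, 3, 4, 6, 9, 12, 18, 36.
Subgroups by order — order 1: 1; order 2: 19; order 3: 1; order 4: 9; order 6: 7; order 9: 1; order 12: 3; order 18: 3; order 36: 1.
Total: 1 + 19 + 1 + 9 + 7 + 1 + 3 + 3 + 1 = 45.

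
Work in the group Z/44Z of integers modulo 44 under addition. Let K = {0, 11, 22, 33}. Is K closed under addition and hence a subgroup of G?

Yes

|K| = 4 divides |G| = 44, consistent with Lagrange.
K contains the identity, every element's inverse is in K, and K is closed under +: it is a subgroup.
In fact K = ⟨33⟩.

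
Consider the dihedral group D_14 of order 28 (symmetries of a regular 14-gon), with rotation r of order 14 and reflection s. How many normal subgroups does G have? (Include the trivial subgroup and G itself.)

G has 28 subgroups. Checking conjugation-invariance by order — order 1: 1/1 normal; order 2: 1/15 normal; order 4: 0/7 normal; order 7: 1/1 normal; order 14: 3/3 normal; order 28: 1/1 normal.
Total normal subgroups: 7.

7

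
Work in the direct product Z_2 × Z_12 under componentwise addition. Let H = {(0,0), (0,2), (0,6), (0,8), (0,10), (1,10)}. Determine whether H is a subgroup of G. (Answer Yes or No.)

(1,10) ∈ H but its inverse (1,2) ∉ H, so H is not a subgroup.

No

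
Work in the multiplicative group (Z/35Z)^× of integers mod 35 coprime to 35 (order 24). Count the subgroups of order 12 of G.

3

|G| = 24 and 12 | 24, so subgroups of order 12 are possible by Lagrange.
The subgroups of order 12 are: {1, 3, 4, 9, 11, 12, 13, 16, 17, 27, 29, 33}; {1, 2, 4, 8, 9, 11, 16, 18, 22, 23, 29, 32}; {1, 4, 6, 9, 11, 16, 19, 24, 26, 29, 31, 34}.
So G has 3 subgroups of order 12.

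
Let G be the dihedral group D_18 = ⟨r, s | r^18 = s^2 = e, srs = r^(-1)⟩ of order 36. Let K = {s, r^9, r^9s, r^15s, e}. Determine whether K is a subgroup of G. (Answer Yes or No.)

|K| = 5 does not divide |G| = 36, so by Lagrange K is not a subgroup.

No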